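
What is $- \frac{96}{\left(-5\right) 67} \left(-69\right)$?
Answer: $- \frac{6624}{335} \approx -19.773$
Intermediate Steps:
$- \frac{96}{\left(-5\right) 67} \left(-69\right) = - \frac{96}{-335} \left(-69\right) = \left(-96\right) \left(- \frac{1}{335}\right) \left(-69\right) = \frac{96}{335} \left(-69\right) = - \frac{6624}{335}$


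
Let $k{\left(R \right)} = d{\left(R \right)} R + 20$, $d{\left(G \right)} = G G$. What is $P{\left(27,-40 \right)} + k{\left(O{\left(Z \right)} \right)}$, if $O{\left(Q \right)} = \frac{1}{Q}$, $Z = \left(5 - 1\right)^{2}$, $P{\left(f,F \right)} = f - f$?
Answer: $\frac{81921}{4096} \approx 20.0$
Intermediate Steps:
$d{\left(G \right)} = G^{2}$
$P{\left(f,F \right)} = 0$
$Z = 16$ ($Z = 4^{2} = 16$)
$k{\left(R \right)} = 20 + R^{3}$ ($k{\left(R \right)} = R^{2} R + 20 = R^{3} + 20 = 20 + R^{3}$)
$P{\left(27,-40 \right)} + k{\left(O{\left(Z \right)} \right)} = 0 + \left(20 + \left(\frac{1}{16}\right)^{3}\right) = 0 + \left(20 + \frac{1}{4096}\right) = 0 + \frac{81921}{4096} = \frac{81921}{4096}$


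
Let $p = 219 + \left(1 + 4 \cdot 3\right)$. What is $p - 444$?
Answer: $-212$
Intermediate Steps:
$p = 232$ ($p = 219 + \left(1 + 12\right) = 219 + 13 = 232$)
$p - 444 = 232 - 444 = -212$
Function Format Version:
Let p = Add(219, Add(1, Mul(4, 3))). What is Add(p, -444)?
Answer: -212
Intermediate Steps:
p = 232 (p = Add(219, Add(1, 12)) = Add(219, 13) = 232)
Add(p, -444) = Add(232, -444) = -212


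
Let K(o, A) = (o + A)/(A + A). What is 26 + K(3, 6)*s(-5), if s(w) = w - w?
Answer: 26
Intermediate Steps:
K(o, A) = (A + o)/(2*A) (K(o, A) = (A + o)/((2*A)) = (A + o)*(1/(2*A)) = (A + o)/(2*A))
s(w) = 0
26 + K(3, 6)*s(-5) = 26 + ((½)*(6 + 3)/6)*0 = 26 + ((½)*(⅙)*9)*0 = 26 + (¾)*0 = 26 + 0 = 26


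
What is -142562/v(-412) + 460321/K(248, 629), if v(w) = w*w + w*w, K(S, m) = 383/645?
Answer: 50398162145857/65011952 ≈ 7.7521e+5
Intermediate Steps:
K(S, m) = 383/645 (K(S, m) = 383*(1/645) = 383/645)
v(w) = 2*w² (v(w) = w² + w² = 2*w²)
-142562/v(-412) + 460321/K(248, 629) = -142562/(2*(-412)²) + 460321/(383/645) = -142562/(2*169744) + 460321*(645/383) = -142562/339488 + 296907045/383 = -142562*1/339488 + 296907045/383 = -71281/169744 + 296907045/383 = 50398162145857/65011952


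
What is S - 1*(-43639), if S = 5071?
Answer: 48710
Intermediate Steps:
S - 1*(-43639) = 5071 - 1*(-43639) = 5071 + 43639 = 48710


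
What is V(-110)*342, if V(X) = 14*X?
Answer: -526680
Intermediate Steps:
V(-110)*342 = (14*(-110))*342 = -1540*342 = -526680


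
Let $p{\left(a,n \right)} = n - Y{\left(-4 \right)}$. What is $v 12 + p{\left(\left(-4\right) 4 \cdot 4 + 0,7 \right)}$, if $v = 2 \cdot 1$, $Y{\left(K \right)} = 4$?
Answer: $27$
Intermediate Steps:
$p{\left(a,n \right)} = -4 + n$ ($p{\left(a,n \right)} = n - 4 = -4 + n$)
$v = 2$
$v 12 + p{\left(\left(-4\right) 4 \cdot 4 + 0,7 \right)} = 2 \cdot 12 + \left(-4 + 7\right) = 24 + 3 = 27$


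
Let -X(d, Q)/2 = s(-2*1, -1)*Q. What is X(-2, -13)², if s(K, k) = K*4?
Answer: 43264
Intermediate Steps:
s(K, k) = 4*K
X(d, Q) = 16*Q (X(d, Q) = -2*4*(-2*1)*Q = -2*4*(-2)*Q = -(-16)*Q = 16*Q)
X(-2, -13)² = (16*(-13))² = (-208)² = 43264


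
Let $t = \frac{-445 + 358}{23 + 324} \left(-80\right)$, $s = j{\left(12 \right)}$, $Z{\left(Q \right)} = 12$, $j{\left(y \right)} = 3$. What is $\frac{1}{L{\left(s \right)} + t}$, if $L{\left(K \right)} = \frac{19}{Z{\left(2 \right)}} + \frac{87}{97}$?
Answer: $\frac{403908}{9103229} \approx 0.04437$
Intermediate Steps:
$s = 3$
$t = \frac{6960}{347}$ ($t = - \frac{87}{347} \left(-80\right) = \left(-87\right) \frac{1}{347} \left(-80\right) = \left(- \frac{87}{347}\right) \left(-80\right) = \frac{6960}{347} \approx 20.058$)
$L{\left(K \right)} = \frac{2887}{1164}$ ($L{\left(K \right)} = \frac{19}{12} + \frac{87}{97} = \frac{2887}{1164}$)
$\frac{1}{L{\left(s \right)} + t} = \frac{1}{\frac{2887}{1164} + \frac{6960}{347}} = \frac{1}{\frac{9103229}{403908}} = \frac{403908}{9103229}$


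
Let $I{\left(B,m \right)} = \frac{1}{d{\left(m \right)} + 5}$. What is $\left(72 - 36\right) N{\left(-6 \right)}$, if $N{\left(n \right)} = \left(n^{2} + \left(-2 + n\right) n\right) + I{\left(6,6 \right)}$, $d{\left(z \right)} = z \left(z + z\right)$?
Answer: $\frac{232884}{77} \approx 3024.5$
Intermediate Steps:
$d{\left(z \right)} = 2 z^{2}$ ($d{\left(z \right)} = z 2 z = 2 z^{2}$)
$I{\left(B,m \right)} = \frac{1}{5 + 2 m^{2}}$ ($I{\left(B,m \right)} = \frac{1}{2 m^{2} + 5} = \frac{1}{5 + 2 m^{2}}$)
$N{\left(n \right)} = \frac{1}{77} + n^{2} + n \left(-2 + n\right)$ ($N{\left(n \right)} = \left(n^{2} + \left(-2 + n\right) n\right) + \frac{1}{5 + 2 \cdot 6^{2}} = \left(n^{2} + n \left(-2 + n\right)\right) + \frac{1}{5 + 2 \cdot 36} = \left(n^{2} + n \left(-2 + n\right)\right) + \frac{1}{5 + 72} = \left(n^{2} + n \left(-2 + n\right)\right) + \frac{1}{77} = \frac{1}{77} + n^{2} + n \left(-2 + n\right)$)
$\left(72 - 36\right) N{\left(-6 \right)} = \left(72 - 36\right) \left(\frac{1}{77} - -12 + 2 \left(-6\right)^{2}\right) = 36 \left(\frac{1}{77} + 12 + 2 \cdot 36\right) = 36 \left(\frac{1}{77} + 12 + 72\right) = 36 \cdot \frac{6469}{77} = \frac{232884}{77}$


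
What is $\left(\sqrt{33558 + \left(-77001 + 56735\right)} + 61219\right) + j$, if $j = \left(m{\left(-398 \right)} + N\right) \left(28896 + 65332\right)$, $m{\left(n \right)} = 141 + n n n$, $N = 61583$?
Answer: $-5934768470285 + 2 \sqrt{3323} \approx -5.9348 \cdot 10^{12}$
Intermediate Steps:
$m{\left(n \right)} = 141 + n^{3}$ ($m{\left(n \right)} = 141 + n^{2} n = 141 + n^{3}$)
$j = -5934768531504$ ($j = \left(\left(141 + \left(-398\right)^{3}\right) + 61583\right) \left(28896 + 65332\right) = \left(\left(141 - 63044792\right) + 61583\right) 94228 = \left(-63044651 + 61583\right) 94228 = \left(-62983068\right) 94228 = -5934768531504$)
$\left(\sqrt{33558 + \left(-77001 + 56735\right)} + 61219\right) + j = \left(\sqrt{33558 + \left(-77001 + 56735\right)} + 61219\right) - 5934768531504 = \left(\sqrt{33558 - 20266} + 61219\right) - 5934768531504 = \left(\sqrt{13292} + 61219\right) - 5934768531504 = \left(2 \sqrt{3323} + 61219\right) - 5934768531504 = \left(61219 + 2 \sqrt{3323}\right) - 5934768531504 = -5934768470285 + 2 \sqrt{3323}$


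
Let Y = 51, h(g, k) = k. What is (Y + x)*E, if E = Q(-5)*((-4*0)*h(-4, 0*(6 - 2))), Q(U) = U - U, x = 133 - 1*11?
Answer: 0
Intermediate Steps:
x = 122 (x = 133 - 11 = 122)
Q(U) = 0
E = 0 (E = 0*((-4*0)*(0*(6 - 2))) = 0*(0*(0*4)) = 0*(0*0) = 0*0 = 0)
(Y + x)*E = (51 + 122)*0 = 173*0 = 0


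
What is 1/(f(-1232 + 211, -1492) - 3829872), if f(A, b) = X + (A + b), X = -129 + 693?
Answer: -1/3831821 ≈ -2.6097e-7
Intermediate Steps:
X = 564
f(A, b) = 564 + A + b (f(A, b) = 564 + (A + b) = 564 + A + b)
1/(f(-1232 + 211, -1492) - 3829872) = 1/((564 + (-1232 + 211) - 1492) - 3829872) = 1/((564 - 1021 - 1492) - 3829872) = 1/(-1949 - 3829872) = 1/(-3831821) = -1/3831821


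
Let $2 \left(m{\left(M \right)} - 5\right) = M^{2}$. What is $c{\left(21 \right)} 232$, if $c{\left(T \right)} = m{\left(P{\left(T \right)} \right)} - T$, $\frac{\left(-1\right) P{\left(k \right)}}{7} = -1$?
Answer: $1972$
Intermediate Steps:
$P{\left(k \right)} = 7$ ($P{\left(k \right)} = \left(-7\right) \left(-1\right) = 7$)
$m{\left(M \right)} = 5 + \frac{M^{2}}{2}$
$c{\left(T \right)} = \frac{59}{2} - T$ ($c{\left(T \right)} = \left(5 + \frac{7^{2}}{2}\right) - T = \left(5 + \frac{1}{2} \cdot 49\right) - T = \left(5 + \frac{49}{2}\right) - T = \frac{59}{2} - T$)
$c{\left(21 \right)} 232 = \left(\frac{59}{2} - 21\right) 232 = \frac{17}{2} \cdot 232 = 1972$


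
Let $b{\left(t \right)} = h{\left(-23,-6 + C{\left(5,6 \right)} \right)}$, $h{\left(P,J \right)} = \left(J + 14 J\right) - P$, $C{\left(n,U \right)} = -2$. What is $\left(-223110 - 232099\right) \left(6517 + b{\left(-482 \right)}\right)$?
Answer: $-2922441780$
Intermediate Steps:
$h{\left(P,J \right)} = - P + 15 J$ ($h{\left(P,J \right)} = 15 J - P = - P + 15 J$)
$b{\left(t \right)} = -97$ ($b{\left(t \right)} = \left(-1\right) \left(-23\right) + 15 \left(-6 - 2\right) = 23 + 15 \left(-8\right) = 23 - 120 = -97$)
$\left(-223110 - 232099\right) \left(6517 + b{\left(-482 \right)}\right) = \left(-223110 - 232099\right) \left(6517 - 97\right) = \left(-455209\right) 6420 = -2922441780$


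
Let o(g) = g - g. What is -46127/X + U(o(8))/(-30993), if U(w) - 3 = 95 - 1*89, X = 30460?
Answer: -476629417/314682260 ≈ -1.5146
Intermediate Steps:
o(g) = 0
U(w) = 9 (U(w) = 3 + (95 - 1*89) = 3 + (95 - 89) = 3 + 6 = 9)
-46127/X + U(o(8))/(-30993) = -46127/30460 + 9/(-30993) = -46127*1/30460 + 9*(-1/30993) = -46127/30460 - 3/10331 = -476629417/314682260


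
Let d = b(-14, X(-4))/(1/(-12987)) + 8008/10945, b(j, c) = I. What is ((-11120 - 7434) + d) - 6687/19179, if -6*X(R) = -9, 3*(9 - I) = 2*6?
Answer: -177024671622/2120345 ≈ -83489.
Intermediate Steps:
I = 5 (I = 9 - 2*6/3 = 9 - ⅓*12 = 9 - 4 = 5)
X(R) = 3/2 (X(R) = -⅙*(-9) = 3/2)
b(j, c) = 5
d = -64609597/995 (d = 5/(1/(-12987)) + 8008/10945 = 5/(-1/12987) + 8008*(1/10945) = 5*(-12987) + 728/995 = -64935 + 728/995 = -64609597/995 ≈ -64934.)
((-11120 - 7434) + d) - 6687/19179 = ((-11120 - 7434) - 64609597/995) - 6687/19179 = (-18554 - 64609597/995) - 6687*1/19179 = -83070827/995 - 743/2131 = -177024671622/2120345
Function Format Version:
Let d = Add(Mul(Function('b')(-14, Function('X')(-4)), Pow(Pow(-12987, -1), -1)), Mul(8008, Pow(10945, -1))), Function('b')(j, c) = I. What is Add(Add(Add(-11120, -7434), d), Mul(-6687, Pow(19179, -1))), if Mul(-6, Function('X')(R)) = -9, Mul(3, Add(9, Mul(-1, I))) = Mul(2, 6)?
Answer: Rational(-177024671622, 2120345) ≈ -83489.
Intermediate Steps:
I = 5 (I = Add(9, Mul(Rational(-1, 3), Mul(2, 6))) = Add(9, Mul(Rational(-1, 3), 12)) = Add(9, -4) = 5)
Function('X')(R) = Rational(3, 2) (Function('X')(R) = Mul(Rational(-1, 6), -9) = Rational(3, 2))
Function('b')(j, c) = 5
d = Rational(-64609597, 995) (d = Add(Mul(5, Pow(Pow(-12987, -1), -1)), Mul(8008, Pow(10945, -1))) = Add(Mul(5, Pow(Rational(-1, 12987), -1)), Mul(8008, Rational(1, 10945))) = Add(Mul(5, -12987), Rational(728, 995)) = Add(-64935, Rational(728, 995)) = Rational(-64609597, 995) ≈ -64934.)
Add(Add(Add(-11120, -7434), d), Mul(-6687, Pow(19179, -1))) = Add(Add(Add(-11120, -7434), Rational(-64609597, 995)), Mul(-6687, Pow(19179, -1))) = Add(Add(-18554, Rational(-64609597, 995)), Mul(-6687, Rational(1, 19179))) = Add(Rational(-83070827, 995), Rational(-743, 2131)) = Rational(-177024671622, 2120345)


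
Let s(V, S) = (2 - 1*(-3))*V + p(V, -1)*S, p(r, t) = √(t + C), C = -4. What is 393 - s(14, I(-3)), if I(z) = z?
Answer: 323 + 3*I*√5 ≈ 323.0 + 6.7082*I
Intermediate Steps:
p(r, t) = √(-4 + t) (p(r, t) = √(t - 4) = √(-4 + t))
s(V, S) = 5*V + I*S*√5 (s(V, S) = (2 - 1*(-3))*V + √(-4 - 1)*S = (2 + 3)*V + √(-5)*S = 5*V + (I*√5)*S = 5*V + I*S*√5)
393 - s(14, I(-3)) = 393 - (5*14 + I*(-3)*√5) = 393 - (70 - 3*I*√5) = 393 + (-70 + 3*I*√5) = 323 + 3*I*√5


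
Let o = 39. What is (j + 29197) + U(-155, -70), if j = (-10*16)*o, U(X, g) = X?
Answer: 22802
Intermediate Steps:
j = -6240 (j = -10*16*39 = -160*39 = -6240)
(j + 29197) + U(-155, -70) = (-6240 + 29197) - 155 = 22957 - 155 = 22802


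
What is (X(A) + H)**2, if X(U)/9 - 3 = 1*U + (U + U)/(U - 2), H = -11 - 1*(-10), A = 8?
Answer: 14884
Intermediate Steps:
H = -1 (H = -11 + 10 = -1)
X(U) = 27 + 9*U + 18*U/(-2 + U) (X(U) = 27 + 9*(1*U + (U + U)/(U - 2)) = 27 + 9*(U + (2*U)/(-2 + U)) = 27 + 9*(U + 2*U/(-2 + U)) = 27 + (9*U + 18*U/(-2 + U)) = 27 + 9*U + 18*U/(-2 + U))
(X(A) + H)**2 = (9*(-6 + 8**2 + 3*8)/(-2 + 8) - 1)**2 = (9*(-6 + 64 + 24)/6 - 1)**2 = (9*(1/6)*82 - 1)**2 = (123 - 1)**2 = 122**2 = 14884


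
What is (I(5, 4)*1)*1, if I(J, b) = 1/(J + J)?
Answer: ⅒ ≈ 0.10000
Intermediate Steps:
I(J, b) = 1/(2*J)
(I(5, 4)*1)*1 = (((½)/5)*1)*1 = (((½)*(⅕))*1)*1 = ((⅒)*1)*1 = (⅒)*1 = ⅒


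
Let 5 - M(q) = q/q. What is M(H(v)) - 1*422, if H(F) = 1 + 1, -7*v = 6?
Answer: -418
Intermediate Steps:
v = -6/7 (v = -⅐*6 = -6/7 ≈ -0.85714)
H(F) = 2
M(q) = 4 (M(q) = 5 - q/q = 5 - 1*1 = 5 - 1 = 4)
M(H(v)) - 1*422 = 4 - 1*422 = 4 - 422 = -418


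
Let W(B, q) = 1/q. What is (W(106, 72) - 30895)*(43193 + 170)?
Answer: -96458348357/72 ≈ -1.3397e+9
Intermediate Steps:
(W(106, 72) - 30895)*(43193 + 170) = (1/72 - 30895)*(43193 + 170) = (1/72 - 30895)*43363 = -2224439/72*43363 = -96458348357/72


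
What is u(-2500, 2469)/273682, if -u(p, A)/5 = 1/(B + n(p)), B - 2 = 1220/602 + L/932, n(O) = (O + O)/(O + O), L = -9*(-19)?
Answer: -701330/200005026667 ≈ -3.5066e-6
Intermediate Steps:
L = 171
n(O) = 1 (n(O) = (2*O)/((2*O)) = (2*O)*(1/(2*O)) = 1)
B = 1181055/280532 (B = 2 + (1220/602 + 171/932) = 2 + (1220*(1/602) + 171*(1/932)) = 2 + (610/301 + 171/932) = 2 + 619991/280532 = 1181055/280532 ≈ 4.2101)
u(p, A) = -1402660/1461587 (u(p, A) = -5/(1181055/280532 + 1) = -5/1461587/280532 = -5*280532/1461587 = -1402660/1461587)
u(-2500, 2469)/273682 = -1402660/1461587/273682 = -1402660/1461587*1/273682 = -701330/200005026667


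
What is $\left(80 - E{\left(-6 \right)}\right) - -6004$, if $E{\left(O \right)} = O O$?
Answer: $6048$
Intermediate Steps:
$E{\left(O \right)} = O^{2}$
$\left(80 - E{\left(-6 \right)}\right) - -6004 = \left(80 - \left(-6\right)^{2}\right) - -6004 = \left(80 - 36\right) + 6004 = 44 + 6004 = 6048$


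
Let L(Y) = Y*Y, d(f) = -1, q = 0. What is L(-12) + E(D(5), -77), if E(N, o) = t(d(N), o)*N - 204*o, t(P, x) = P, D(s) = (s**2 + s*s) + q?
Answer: 15802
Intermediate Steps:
D(s) = 2*s**2 (D(s) = (s**2 + s*s) + 0 = (s**2 + s**2) + 0 = 2*s**2 + 0 = 2*s**2)
L(Y) = Y**2
E(N, o) = -N - 204*o
L(-12) + E(D(5), -77) = (-12)**2 + (-2*5**2 - 204*(-77)) = 144 + (-2*25 + 15708) = 144 + (-1*50 + 15708) = 144 + (-50 + 15708) = 144 + 15658 = 15802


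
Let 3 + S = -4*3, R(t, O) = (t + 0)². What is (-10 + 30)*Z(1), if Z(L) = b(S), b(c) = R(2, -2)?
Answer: 80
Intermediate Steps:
R(t, O) = t²
S = -15 (S = -3 - 4*3 = -3 - 12 = -15)
b(c) = 4 (b(c) = 2² = 4)
Z(L) = 4
(-10 + 30)*Z(1) = (-10 + 30)*4 = 20*4 = 80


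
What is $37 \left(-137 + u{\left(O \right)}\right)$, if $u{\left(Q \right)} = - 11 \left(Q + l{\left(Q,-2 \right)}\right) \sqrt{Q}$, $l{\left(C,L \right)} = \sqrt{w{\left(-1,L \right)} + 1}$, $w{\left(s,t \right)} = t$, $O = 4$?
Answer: $-8325 - 814 i \approx -8325.0 - 814.0 i$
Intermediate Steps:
$l{\left(C,L \right)} = \sqrt{1 + L}$ ($l{\left(C,L \right)} = \sqrt{L + 1} = \sqrt{1 + L}$)
$u{\left(Q \right)} = \sqrt{Q} \left(- 11 i - 11 Q\right)$ ($u{\left(Q \right)} = - 11 \left(Q + \sqrt{1 - 2}\right) \sqrt{Q} = - 11 \left(Q + \sqrt{-1}\right) \sqrt{Q} = - 11 \left(Q + i\right) \sqrt{Q} = - 11 \left(i + Q\right) \sqrt{Q} = \left(- 11 i - 11 Q\right) \sqrt{Q} = \sqrt{Q} \left(- 11 i - 11 Q\right)$)
$37 \left(-137 + u{\left(O \right)}\right) = 37 \left(-137 + 11 \sqrt{4} \left(- i - 4\right)\right) = 37 \left(-137 + 11 \cdot 2 \left(- i - 4\right)\right) = 37 \left(-137 + 11 \cdot 2 \left(-4 - i\right)\right) = 37 \left(-137 - \left(88 + 22 i\right)\right) = 37 \left(-225 - 22 i\right) = -8325 - 814 i$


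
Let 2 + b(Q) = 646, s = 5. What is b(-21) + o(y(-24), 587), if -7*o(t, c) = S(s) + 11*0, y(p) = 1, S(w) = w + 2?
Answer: 643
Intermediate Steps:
S(w) = 2 + w
o(t, c) = -1 (o(t, c) = -((2 + 5) + 11*0)/7 = -(7 + 0)/7 = -1/7*7 = -1)
b(Q) = 644 (b(Q) = -2 + 646 = 644)
b(-21) + o(y(-24), 587) = 644 - 1 = 643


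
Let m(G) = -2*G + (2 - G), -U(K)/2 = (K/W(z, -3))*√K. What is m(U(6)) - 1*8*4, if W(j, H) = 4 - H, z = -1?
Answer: -30 + 36*√6/7 ≈ -17.403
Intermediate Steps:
U(K) = -2*K^(3/2)/7 (U(K) = -2*K/(4 - 1*(-3))*√K = -2*K/(4 + 3)*√K = -2*K/7*√K = -2*K^(3/2)/7)
m(G) = 2 - 3*G
m(U(6)) - 1*8*4 = (2 - (-6)*6^(3/2)/7) - 1*8*4 = (2 - (-6)*6*√6/7) - 8*4 = (2 - (-36)*√6/7) - 32 = (2 + 36*√6/7) - 32 = -30 + 36*√6/7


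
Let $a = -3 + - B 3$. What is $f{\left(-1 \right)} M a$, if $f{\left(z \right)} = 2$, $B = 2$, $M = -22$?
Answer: $396$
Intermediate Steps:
$a = -9$ ($a = -3 + \left(-1\right) 2 \cdot 3 = -3 - 6 = -9$)
$f{\left(-1 \right)} M a = 2 \left(-22\right) \left(-9\right) = \left(-44\right) \left(-9\right) = 396$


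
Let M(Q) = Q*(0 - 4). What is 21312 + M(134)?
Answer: 20776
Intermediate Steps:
M(Q) = -4*Q (M(Q) = Q*(-4) = -4*Q)
21312 + M(134) = 21312 - 4*134 = 21312 - 536 = 20776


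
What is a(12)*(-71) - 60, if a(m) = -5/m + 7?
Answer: -6329/12 ≈ -527.42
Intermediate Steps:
a(m) = 7 - 5/m
a(12)*(-71) - 60 = (7 - 5/12)*(-71) - 60 = (79/12)*(-71) - 60 = -5609/12 - 60 = -6329/12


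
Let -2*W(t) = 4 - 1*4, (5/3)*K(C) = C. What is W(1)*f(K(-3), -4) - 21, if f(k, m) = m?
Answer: -21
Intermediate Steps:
K(C) = 3*C/5
W(t) = 0 (W(t) = -(4 - 1*4)/2 = -(4 - 4)/2 = -1/2*0 = 0)
W(1)*f(K(-3), -4) - 21 = 0*(-4) - 21 = 0 - 21 = -21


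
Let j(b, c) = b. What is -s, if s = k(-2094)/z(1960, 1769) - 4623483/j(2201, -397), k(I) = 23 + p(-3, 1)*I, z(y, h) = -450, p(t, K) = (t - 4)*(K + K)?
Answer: 2145142489/990450 ≈ 2165.8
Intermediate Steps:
p(t, K) = 2*K*(-4 + t) (p(t, K) = (-4 + t)*(2*K) = 2*K*(-4 + t))
k(I) = 23 - 14*I (k(I) = 23 + (2*1*(-4 - 3))*I = 23 + (2*1*(-7))*I = 23 - 14*I)
s = -2145142489/990450 (s = (23 - 14*(-2094))/(-450) - 4623483/2201 = (23 + 29316)*(-1/450) - 4623483*1/2201 = 29339*(-1/450) - 4623483/2201 = -29339/450 - 4623483/2201 = -2145142489/990450 ≈ -2165.8)
-s = -1*(-2145142489/990450) = 2145142489/990450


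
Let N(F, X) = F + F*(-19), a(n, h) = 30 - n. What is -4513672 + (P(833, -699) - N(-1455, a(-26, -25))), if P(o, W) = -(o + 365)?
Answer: -4541060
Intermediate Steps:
N(F, X) = -18*F (N(F, X) = F - 19*F = -18*F)
P(o, W) = -365 - o (P(o, W) = -(365 + o) = -365 - o)
-4513672 + (P(833, -699) - N(-1455, a(-26, -25))) = -4513672 + ((-365 - 1*833) - (-18)*(-1455)) = -4513672 + ((-365 - 833) - 1*26190) = -4513672 + (-1198 - 26190) = -4513672 - 27388 = -4541060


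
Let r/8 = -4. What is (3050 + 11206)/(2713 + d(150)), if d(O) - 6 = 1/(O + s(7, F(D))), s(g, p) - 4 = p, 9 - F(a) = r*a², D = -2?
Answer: 188568/35965 ≈ 5.2431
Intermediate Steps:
r = -32 (r = 8*(-4) = -32)
F(a) = 9 + 32*a² (F(a) = 9 - (-32)*a² = 9 + 32*a²)
s(g, p) = 4 + p
d(O) = 6 + 1/(141 + O) (d(O) = 6 + 1/(O + (4 + (9 + 32*(-2)²))) = 6 + 1/(O + (4 + (9 + 32*4))) = 6 + 1/(O + (4 + (9 + 128))) = 6 + 1/(O + (4 + 137)) = 6 + 1/(O + 141) = 6 + 1/(141 + O))
(3050 + 11206)/(2713 + d(150)) = (3050 + 11206)/(2713 + (847 + 6*150)/(141 + 150)) = 14256/(2713 + (847 + 900)/291) = 14256/(2713 + (1/291)*1747) = 14256/(2713 + 1747/291) = 14256/(791230/291) = 14256*(291/791230) = 188568/35965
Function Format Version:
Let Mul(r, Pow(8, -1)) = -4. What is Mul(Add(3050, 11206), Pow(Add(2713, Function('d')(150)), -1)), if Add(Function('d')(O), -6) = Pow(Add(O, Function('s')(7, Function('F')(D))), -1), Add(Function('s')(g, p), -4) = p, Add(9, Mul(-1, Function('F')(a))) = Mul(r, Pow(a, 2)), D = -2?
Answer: Rational(188568, 35965) ≈ 5.2431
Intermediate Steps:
r = -32 (r = Mul(8, -4) = -32)
Function('F')(a) = Add(9, Mul(32, Pow(a, 2))) (Function('F')(a) = Add(9, Mul(-1, Mul(-32, Pow(a, 2)))) = Add(9, Mul(32, Pow(a, 2))))
Function('s')(g, p) = Add(4, p)
Function('d')(O) = Add(6, Pow(Add(141, O), -1)) (Function('d')(O) = Add(6, Pow(Add(O, Add(4, Add(9, Mul(32, Pow(-2, 2))))), -1)) = Add(6, Pow(Add(O, Add(4, Add(9, Mul(32, 4)))), -1)) = Add(6, Pow(Add(O, Add(4, Add(9, 128))), -1)) = Add(6, Pow(Add(O, Add(4, 137)), -1)) = Add(6, Pow(Add(O, 141), -1)) = Add(6, Pow(Add(141, O), -1)))
Mul(Add(3050, 11206), Pow(Add(2713, Function('d')(150)), -1)) = Mul(Add(3050, 11206), Pow(Add(2713, Mul(Pow(Add(141, 150), -1), Add(847, Mul(6, 150)))), -1)) = Mul(14256, Pow(Add(2713, Mul(Pow(291, -1), Add(847, 900))), -1)) = Mul(14256, Pow(Add(2713, Mul(Rational(1, 291), 1747)), -1)) = Mul(14256, Pow(Add(2713, Rational(1747, 291)), -1)) = Mul(14256, Pow(Rational(791230, 291), -1)) = Mul(14256, Rational(291, 791230)) = Rational(188568, 35965)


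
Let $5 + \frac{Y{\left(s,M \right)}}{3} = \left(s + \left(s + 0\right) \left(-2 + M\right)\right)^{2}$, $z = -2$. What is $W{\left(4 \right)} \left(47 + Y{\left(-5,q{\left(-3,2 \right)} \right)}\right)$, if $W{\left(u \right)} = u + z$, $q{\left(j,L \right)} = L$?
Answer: $214$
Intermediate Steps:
$W{\left(u \right)} = -2 + u$ ($W{\left(u \right)} = u - 2 = -2 + u$)
$Y{\left(s,M \right)} = -15 + 3 \left(s + s \left(-2 + M\right)\right)^{2}$ ($Y{\left(s,M \right)} = -15 + 3 \left(s + \left(s + 0\right) \left(-2 + M\right)\right)^{2} = -15 + 3 \left(s + s \left(-2 + M\right)\right)^{2}$)
$W{\left(4 \right)} \left(47 + Y{\left(-5,q{\left(-3,2 \right)} \right)}\right) = \left(-2 + 4\right) \left(47 - \left(15 - 3 \left(-5\right)^{2} \left(-1 + 2\right)^{2}\right)\right) = 2 \left(47 - \left(15 - 75 \cdot 1^{2}\right)\right) = 2 \left(47 - \left(15 - 75\right)\right) = 2 \left(47 + \left(-15 + 75\right)\right) = 2 \left(47 + 60\right) = 2 \cdot 107 = 214$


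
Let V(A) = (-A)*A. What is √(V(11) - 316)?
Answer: I*√437 ≈ 20.905*I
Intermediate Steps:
V(A) = -A²
√(V(11) - 316) = √(-1*11² - 316) = √(-1*121 - 316) = √(-121 - 316) = √(-437) = I*√437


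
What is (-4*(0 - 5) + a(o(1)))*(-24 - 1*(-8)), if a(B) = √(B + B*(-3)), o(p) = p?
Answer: -320 - 16*I*√2 ≈ -320.0 - 22.627*I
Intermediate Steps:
a(B) = √2*√(-B) (a(B) = √(B - 3*B) = √(-2*B) = √2*√(-B))
(-4*(0 - 5) + a(o(1)))*(-24 - 1*(-8)) = (-4*(0 - 5) + √2*√(-1*1))*(-24 - 1*(-8)) = (-4*(-5) + √2*√(-1))*(-24 + 8) = (20 + √2*I)*(-16) = (20 + I*√2)*(-16) = -320 - 16*I*√2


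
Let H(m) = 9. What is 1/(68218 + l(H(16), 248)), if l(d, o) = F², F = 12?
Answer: 1/68362 ≈ 1.4628e-5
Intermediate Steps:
l(d, o) = 144 (l(d, o) = 12² = 144)
1/(68218 + l(H(16), 248)) = 1/(68218 + 144) = 1/68362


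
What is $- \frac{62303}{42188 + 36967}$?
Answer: $- \frac{62303}{79155} \approx -0.7871$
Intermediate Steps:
$- \frac{62303}{42188 + 36967} = - \frac{62303}{79155}$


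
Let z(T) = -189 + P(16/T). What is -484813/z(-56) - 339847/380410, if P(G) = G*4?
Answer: 1290541656953/506325710 ≈ 2548.8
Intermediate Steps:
P(G) = 4*G
z(T) = -189 + 64/T (z(T) = -189 + 4*(16/T) = -189 + 64/T)
-484813/z(-56) - 339847/380410 = -484813/(-189 + 64/(-56)) - 339847/380410 = -484813/(-189 + 64*(-1/56)) - 339847*1/380410 = -484813/(-189 - 8/7) - 339847/380410 = -484813/(-1331/7) - 339847/380410 = -484813*(-7/1331) - 339847/380410 = 3393691/1331 - 339847/380410 = 1290541656953/506325710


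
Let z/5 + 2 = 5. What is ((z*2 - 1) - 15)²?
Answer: 196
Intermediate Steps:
z = 15 (z = -10 + 5*5 = -10 + 25 = 15)
((z*2 - 1) - 15)² = ((15*2 - 1) - 15)² = ((30 - 1) - 15)² = (29 - 15)² = 14² = 196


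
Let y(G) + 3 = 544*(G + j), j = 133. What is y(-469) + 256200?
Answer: 73413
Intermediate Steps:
y(G) = 72349 + 544*G (y(G) = -3 + 544*(G + 133) = -3 + 544*(133 + G) = -3 + (72352 + 544*G) = 72349 + 544*G)
y(-469) + 256200 = (72349 + 544*(-469)) + 256200 = (72349 - 255136) + 256200 = -182787 + 256200 = 73413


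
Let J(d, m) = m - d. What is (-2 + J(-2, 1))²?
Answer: 1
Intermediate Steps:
(-2 + J(-2, 1))² = (-2 + (1 - 1*(-2)))² = (-2 + (1 + 2))² = (-2 + 3)² = 1² = 1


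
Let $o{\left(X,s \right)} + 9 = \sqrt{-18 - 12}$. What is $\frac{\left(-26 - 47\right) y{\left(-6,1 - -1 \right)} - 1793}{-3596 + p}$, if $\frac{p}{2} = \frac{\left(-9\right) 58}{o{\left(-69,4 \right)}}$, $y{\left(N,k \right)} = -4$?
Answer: $\frac{42028}{98339} + \frac{4503 i \sqrt{30}}{3933560} \approx 0.42738 + 0.0062701 i$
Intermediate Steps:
$o{\left(X,s \right)} = -9 + i \sqrt{30}$ ($o{\left(X,s \right)} = -9 + \sqrt{-18 - 12} = -9 + \sqrt{-30} = -9 + i \sqrt{30}$)
$p = - \frac{1044}{-9 + i \sqrt{30}}$ ($p = 2 \frac{\left(-9\right) 58}{-9 + i \sqrt{30}} = 2 \left(- \frac{522}{-9 + i \sqrt{30}}\right) = - \frac{1044}{-9 + i \sqrt{30}} \approx 84.649 + 51.516 i$)
$\frac{\left(-26 - 47\right) y{\left(-6,1 - -1 \right)} - 1793}{-3596 + p} = \frac{\left(-26 - 47\right) \left(-4\right) - 1793}{-3596 + \left(\frac{3132}{37} + \frac{348 i \sqrt{30}}{37}\right)} = \frac{\left(-73\right) \left(-4\right) - 1793}{- \frac{129920}{37} + \frac{348 i \sqrt{30}}{37}} = \frac{292 - 1793}{- \frac{129920}{37} + \frac{348 i \sqrt{30}}{37}} = - \frac{1501}{- \frac{129920}{37} + \frac{348 i \sqrt{30}}{37}}$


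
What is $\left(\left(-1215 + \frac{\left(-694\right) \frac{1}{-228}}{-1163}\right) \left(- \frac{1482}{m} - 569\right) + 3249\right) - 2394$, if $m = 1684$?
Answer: $\frac{77391500983823}{111634044} \approx 6.9326 \cdot 10^{5}$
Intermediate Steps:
$\left(\left(-1215 + \frac{\left(-694\right) \frac{1}{-228}}{-1163}\right) \left(- \frac{1482}{m} - 569\right) + 3249\right) - 2394 = \left(\left(-1215 + \frac{\left(-694\right) \frac{1}{-228}}{-1163}\right) \left(- \frac{1482}{1684} - 569\right) + 3249\right) - 2394 = \left(\left(-1215 + \left(-694\right) \left(- \frac{1}{228}\right) \left(- \frac{1}{1163}\right)\right) \left(\left(-1482\right) \frac{1}{1684} - 569\right) + 3249\right) - 2394 = \left(\left(-1215 + \frac{347}{114} \left(- \frac{1}{1163}\right)\right) \left(- \frac{741}{842} - 569\right) + 3249\right) - 2394 = \left(\left(-1215 - \frac{347}{132582}\right) \left(- \frac{479839}{842}\right) + 3249\right) - 2394 = \left(\left(- \frac{161087477}{132582}\right) \left(- \frac{479839}{842}\right) + 3249\right) - 2394 = \left(\frac{77296053876203}{111634044} + 3249\right) - 2394 = \frac{77658752885159}{111634044} - 2394 = \frac{77391500983823}{111634044}$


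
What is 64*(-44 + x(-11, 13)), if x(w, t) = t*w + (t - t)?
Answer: -11968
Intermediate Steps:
x(w, t) = t*w (x(w, t) = t*w + 0 = t*w)
64*(-44 + x(-11, 13)) = 64*(-44 + 13*(-11)) = 64*(-44 - 143) = 64*(-187) = -11968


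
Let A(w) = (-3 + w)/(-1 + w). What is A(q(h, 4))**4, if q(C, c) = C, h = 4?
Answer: 1/81 ≈ 0.012346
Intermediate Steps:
A(w) = (-3 + w)/(-1 + w)
A(q(h, 4))**4 = ((-3 + 4)/(-1 + 4))**4 = (1/3)**4 = 1/81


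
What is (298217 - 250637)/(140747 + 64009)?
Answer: 3965/17063 ≈ 0.23237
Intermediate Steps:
(298217 - 250637)/(140747 + 64009) = 47580/204756 = 47580*(1/204756) = 3965/17063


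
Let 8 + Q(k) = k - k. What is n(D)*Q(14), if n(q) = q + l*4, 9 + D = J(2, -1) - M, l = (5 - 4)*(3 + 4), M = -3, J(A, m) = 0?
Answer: -176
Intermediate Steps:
l = 7 (l = 1*7 = 7)
D = -6 (D = -9 + (0 - 1*(-3)) = -9 + (0 + 3) = -9 + 3 = -6)
Q(k) = -8 (Q(k) = -8 + (k - k) = -8 + 0 = -8)
n(q) = 28 + q (n(q) = q + 7*4 = q + 28 = 28 + q)
n(D)*Q(14) = (28 - 6)*(-8) = 22*(-8) = -176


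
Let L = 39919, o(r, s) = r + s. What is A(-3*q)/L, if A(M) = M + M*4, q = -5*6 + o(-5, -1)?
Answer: 540/39919 ≈ 0.013527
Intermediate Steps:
q = -36 (q = -5*6 + (-5 - 1) = -30 - 6 = -36)
A(M) = 5*M (A(M) = M + 4*M = 5*M)
A(-3*q)/L = (5*(-3*(-36)))/39919 = (5*108)*(1/39919) = 540*(1/39919) = 540/39919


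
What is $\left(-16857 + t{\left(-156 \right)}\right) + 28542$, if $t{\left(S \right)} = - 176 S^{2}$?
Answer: $-4271451$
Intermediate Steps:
$\left(-16857 + t{\left(-156 \right)}\right) + 28542 = \left(-16857 - 176 \left(-156\right)^{2}\right) + 28542 = \left(-16857 - 4283136\right) + 28542 = -4299993 + 28542 = -4271451$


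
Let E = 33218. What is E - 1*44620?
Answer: -11402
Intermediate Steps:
E - 1*44620 = 33218 - 1*44620 = 33218 - 44620 = -11402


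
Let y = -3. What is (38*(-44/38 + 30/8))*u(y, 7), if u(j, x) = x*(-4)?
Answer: -2758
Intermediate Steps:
u(j, x) = -4*x
(38*(-44/38 + 30/8))*u(y, 7) = (38*(-44/38 + 30/8))*(-4*7) = (38*(-44*1/38 + 30*(⅛)))*(-28) = (38*(-22/19 + 15/4))*(-28) = (38*(197/76))*(-28) = (197/2)*(-28) = -2758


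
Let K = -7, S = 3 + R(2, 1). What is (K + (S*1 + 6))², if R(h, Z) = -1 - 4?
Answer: 9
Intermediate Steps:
R(h, Z) = -5
S = -2 (S = 3 - 5 = -2)
(K + (S*1 + 6))² = (-7 + (-2*1 + 6))² = (-7 + (-2 + 6))² = (-7 + 4)² = (-3)² = 9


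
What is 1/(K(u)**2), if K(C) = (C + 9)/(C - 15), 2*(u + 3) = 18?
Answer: 9/25 ≈ 0.36000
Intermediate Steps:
u = 6 (u = -3 + (1/2)*18 = -3 + 9 = 6)
K(C) = (9 + C)/(-15 + C)
1/(K(u)**2) = 1/(((9 + 6)/(-15 + 6))**2) = 1/((15/(-9))**2) = 1/((-1/9*15)**2) = 1/((-5/3)**2) = 1/(25/9) = 9/25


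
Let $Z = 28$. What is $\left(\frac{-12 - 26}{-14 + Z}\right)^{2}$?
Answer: $\frac{361}{49} \approx 7.3673$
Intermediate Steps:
$\left(\frac{-12 - 26}{-14 + Z}\right)^{2} = \left(\frac{-12 - 26}{-14 + 28}\right)^{2} = \left(- \frac{38}{14}\right)^{2} = \left(\left(-38\right) \frac{1}{14}\right)^{2} = \left(- \frac{19}{7}\right)^{2} = \frac{361}{49}$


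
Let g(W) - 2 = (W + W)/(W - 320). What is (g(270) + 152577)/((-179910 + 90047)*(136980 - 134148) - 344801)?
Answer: -44873/74952005 ≈ -0.00059869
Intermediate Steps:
g(W) = 2 + 2*W/(-320 + W) (g(W) = 2 + (W + W)/(W - 320) = 2 + (2*W)/(-320 + W) = 2 + 2*W/(-320 + W))
(g(270) + 152577)/((-179910 + 90047)*(136980 - 134148) - 344801) = (4*(-160 + 270)/(-320 + 270) + 152577)/((-179910 + 90047)*(136980 - 134148) - 344801) = (4*110/(-50) + 152577)/(-89863*2832 - 344801) = (4*(-1/50)*110 + 152577)/(-254492016 - 344801) = (-44/5 + 152577)/(-254836817) = (762841/5)*(-1/254836817) = -44873/74952005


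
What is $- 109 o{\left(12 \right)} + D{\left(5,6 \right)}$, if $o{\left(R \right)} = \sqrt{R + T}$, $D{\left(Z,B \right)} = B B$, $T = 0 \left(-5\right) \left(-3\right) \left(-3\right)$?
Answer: $36 - 218 \sqrt{3} \approx -341.59$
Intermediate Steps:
$T = 0$ ($T = 0 \left(-3\right) \left(-3\right) = 0 \left(-3\right) = 0$)
$D{\left(Z,B \right)} = B^{2}$
$o{\left(R \right)} = \sqrt{R}$ ($o{\left(R \right)} = \sqrt{R + 0} = \sqrt{R}$)
$- 109 o{\left(12 \right)} + D{\left(5,6 \right)} = - 109 \sqrt{12} + 6^{2} = - 109 \cdot 2 \sqrt{3} + 36 = - 218 \sqrt{3} + 36 = 36 - 218 \sqrt{3}$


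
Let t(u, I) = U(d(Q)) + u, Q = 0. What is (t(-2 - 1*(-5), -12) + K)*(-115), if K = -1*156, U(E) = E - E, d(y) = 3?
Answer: 17595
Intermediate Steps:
U(E) = 0
K = -156
t(u, I) = u (t(u, I) = 0 + u = u)
(t(-2 - 1*(-5), -12) + K)*(-115) = ((-2 - 1*(-5)) - 156)*(-115) = ((-2 + 5) - 156)*(-115) = (3 - 156)*(-115) = -153*(-115) = 17595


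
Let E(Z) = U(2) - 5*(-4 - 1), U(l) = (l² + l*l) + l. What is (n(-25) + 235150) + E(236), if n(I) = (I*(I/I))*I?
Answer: 235810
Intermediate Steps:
U(l) = l + 2*l² (U(l) = (l² + l²) + l = 2*l² + l = l + 2*l²)
E(Z) = 35 (E(Z) = 2*(1 + 2*2) - 5*(-4 - 1) = 2*(1 + 4) - 5*(-5) = 2*5 + 25 = 10 + 25 = 35)
n(I) = I² (n(I) = (I*1)*I = I*I = I²)
(n(-25) + 235150) + E(236) = ((-25)² + 235150) + 35 = (625 + 235150) + 35 = 235775 + 35 = 235810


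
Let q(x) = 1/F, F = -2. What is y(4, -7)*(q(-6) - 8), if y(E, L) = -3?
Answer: 51/2 ≈ 25.500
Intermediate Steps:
q(x) = -½ (q(x) = 1/(-2) = -½)
y(4, -7)*(q(-6) - 8) = -3*(-½ - 8) = -3*(-17/2) = 51/2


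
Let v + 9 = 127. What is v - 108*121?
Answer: -12950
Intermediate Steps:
v = 118 (v = -9 + 127 = 118)
v - 108*121 = 118 - 108*121 = 118 - 13068 = -12950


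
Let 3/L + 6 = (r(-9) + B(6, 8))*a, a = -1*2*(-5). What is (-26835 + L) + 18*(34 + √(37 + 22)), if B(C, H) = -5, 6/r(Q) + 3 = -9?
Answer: -1599606/61 + 18*√59 ≈ -26085.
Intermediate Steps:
a = 10 (a = -2*(-5) = 10)
r(Q) = -½ (r(Q) = 6/(-3 - 9) = 6/(-12) = 6*(-1/12) = -½)
L = -3/61 (L = 3/(-6 + (-½ - 5)*10) = 3/(-6 - 11/2*10) = 3/(-6 - 55) = 3/(-61) = 3*(-1/61) = -3/61 ≈ -0.049180)
(-26835 + L) + 18*(34 + √(37 + 22)) = (-26835 - 3/61) + 18*(34 + √(37 + 22)) = -1636938/61 + 18*(34 + √59) = -1636938/61 + (612 + 18*√59) = -1599606/61 + 18*√59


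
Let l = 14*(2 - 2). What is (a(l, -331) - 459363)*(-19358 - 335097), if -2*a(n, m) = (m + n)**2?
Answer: 364481468585/2 ≈ 1.8224e+11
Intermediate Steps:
l = 0 (l = 14*0 = 0)
a(n, m) = -(m + n)**2/2
(a(l, -331) - 459363)*(-19358 - 335097) = (-(-331 + 0)**2/2 - 459363)*(-19358 - 335097) = (-1/2*(-331)**2 - 459363)*(-354455) = (-1/2*109561 - 459363)*(-354455) = (-109561/2 - 459363)*(-354455) = -1028287/2*(-354455) = 364481468585/2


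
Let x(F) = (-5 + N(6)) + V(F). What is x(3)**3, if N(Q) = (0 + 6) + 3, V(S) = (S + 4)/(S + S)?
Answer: 29791/216 ≈ 137.92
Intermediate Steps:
V(S) = (4 + S)/(2*S) (V(S) = (4 + S)/((2*S)) = (4 + S)*(1/(2*S)) = (4 + S)/(2*S))
N(Q) = 9 (N(Q) = 6 + 3 = 9)
x(F) = 4 + (4 + F)/(2*F) (x(F) = (-5 + 9) + (4 + F)/(2*F) = 4 + (4 + F)/(2*F))
x(3)**3 = (9/2 + 2/3)**3 = (31/6)**3 = 29791/216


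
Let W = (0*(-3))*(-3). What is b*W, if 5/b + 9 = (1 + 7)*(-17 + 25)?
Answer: 0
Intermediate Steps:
b = 1/11 (b = 5/(-9 + (1 + 7)*(-17 + 25)) = 5/(-9 + 8*8) = 5/(-9 + 64) = 5/55 = 5*(1/55) = 1/11 ≈ 0.090909)
W = 0 (W = 0*(-3) = 0)
b*W = (1/11)*0 = 0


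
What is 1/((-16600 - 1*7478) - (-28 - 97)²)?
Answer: -1/39703 ≈ -2.5187e-5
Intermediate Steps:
1/((-16600 - 1*7478) - (-28 - 97)²) = 1/((-16600 - 7478) - 1*(-125)²) = 1/(-24078 - 1*15625) = 1/(-24078 - 15625) = 1/(-39703) = -1/39703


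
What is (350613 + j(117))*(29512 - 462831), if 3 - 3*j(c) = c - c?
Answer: -151927707866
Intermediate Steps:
j(c) = 1 (j(c) = 1 - (c - c)/3 = 1 - ⅓*0 = 1 + 0 = 1)
(350613 + j(117))*(29512 - 462831) = (350613 + 1)*(29512 - 462831) = 350614*(-433319) = -151927707866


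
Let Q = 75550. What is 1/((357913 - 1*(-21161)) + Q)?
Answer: 1/454624 ≈ 2.1996e-6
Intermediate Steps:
1/((357913 - 1*(-21161)) + Q) = 1/((357913 - 1*(-21161)) + 75550) = 1/((357913 + 21161) + 75550) = 1/(379074 + 75550) = 1/454624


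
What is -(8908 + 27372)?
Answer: -36280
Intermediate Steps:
-(8908 + 27372) = -1*36280 = -36280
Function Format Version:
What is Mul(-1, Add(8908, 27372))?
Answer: -36280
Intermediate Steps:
Mul(-1, Add(8908, 27372)) = Mul(-1, 36280) = -36280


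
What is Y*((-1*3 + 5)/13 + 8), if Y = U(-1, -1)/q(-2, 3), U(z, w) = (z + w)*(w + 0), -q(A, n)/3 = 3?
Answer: -212/117 ≈ -1.8120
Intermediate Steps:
q(A, n) = -9 (q(A, n) = -3*3 = -9)
U(z, w) = w*(w + z) (U(z, w) = (w + z)*w = w*(w + z))
Y = -2/9 (Y = -(-1 - 1)/(-9) = -1*(-2)*(-⅑) = 2*(-⅑) = -2/9 ≈ -0.22222)
Y*((-1*3 + 5)/13 + 8) = -2*((-1*3 + 5)/13 + 8)/9 = -2*((-3 + 5)*(1/13) + 8)/9 = -2*(2*(1/13) + 8)/9 = -2*(2/13 + 8)/9 = -2/9*106/13 = -212/117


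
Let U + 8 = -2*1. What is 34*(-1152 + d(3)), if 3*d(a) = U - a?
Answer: -117946/3 ≈ -39315.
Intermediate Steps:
U = -10 (U = -8 - 2*1 = -8 - 2 = -10)
d(a) = -10/3 - a/3 (d(a) = (-10 - a)/3 = -10/3 - a/3)
34*(-1152 + d(3)) = 34*(-1152 + (-10/3 - ⅓*3)) = 34*(-1152 + (-10/3 - 1)) = 34*(-1152 - 13/3) = 34*(-3469/3) = -117946/3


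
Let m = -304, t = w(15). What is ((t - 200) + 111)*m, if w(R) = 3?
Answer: 26144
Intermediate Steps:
t = 3
((t - 200) + 111)*m = ((3 - 200) + 111)*(-304) = (-197 + 111)*(-304) = -86*(-304) = 26144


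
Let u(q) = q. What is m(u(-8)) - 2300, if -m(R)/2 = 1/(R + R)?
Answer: -18399/8 ≈ -2299.9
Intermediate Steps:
m(R) = -1/R (m(R) = -2/(R + R) = -2*1/(2*R) = -1/R)
m(u(-8)) - 2300 = -1/(-8) - 2300 = -1*(-1/8) - 2300 = 1/8 - 2300 = -18399/8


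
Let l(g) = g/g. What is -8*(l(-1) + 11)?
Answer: -96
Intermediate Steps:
l(g) = 1
-8*(l(-1) + 11) = -8*(1 + 11) = -8*12 = -96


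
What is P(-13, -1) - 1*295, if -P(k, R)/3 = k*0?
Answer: -295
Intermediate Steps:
P(k, R) = 0 (P(k, R) = -3*k*0 = -3*0 = 0)
P(-13, -1) - 1*295 = 0 - 1*295 = 0 - 295 = -295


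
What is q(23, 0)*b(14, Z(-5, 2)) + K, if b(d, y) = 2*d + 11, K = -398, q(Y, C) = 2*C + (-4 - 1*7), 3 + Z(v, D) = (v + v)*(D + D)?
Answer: -827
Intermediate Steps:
Z(v, D) = -3 + 4*D*v (Z(v, D) = -3 + (v + v)*(D + D) = -3 + (2*v)*(2*D) = -3 + 4*D*v)
q(Y, C) = -11 + 2*C (q(Y, C) = 2*C + (-4 - 7) = 2*C - 11 = -11 + 2*C)
b(d, y) = 11 + 2*d
q(23, 0)*b(14, Z(-5, 2)) + K = (-11 + 2*0)*(11 + 2*14) - 398 = (-11 + 0)*(11 + 28) - 398 = -11*39 - 398 = -429 - 398 = -827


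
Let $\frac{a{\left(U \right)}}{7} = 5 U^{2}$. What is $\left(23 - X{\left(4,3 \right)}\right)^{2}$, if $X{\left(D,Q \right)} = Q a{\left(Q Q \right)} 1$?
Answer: $71944324$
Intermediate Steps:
$a{\left(U \right)} = 35 U^{2}$ ($a{\left(U \right)} = 7 \cdot 5 U^{2} = 35 U^{2}$)
$X{\left(D,Q \right)} = 35 Q^{5}$ ($X{\left(D,Q \right)} = Q 35 \left(Q Q\right)^{2} \cdot 1 = Q 35 \left(Q^{2}\right)^{2} \cdot 1 = Q 35 Q^{4} \cdot 1 = 35 Q^{5} \cdot 1 = 35 Q^{5}$)
$\left(23 - X{\left(4,3 \right)}\right)^{2} = \left(23 - 35 \cdot 3^{5}\right)^{2} = \left(23 - 35 \cdot 243\right)^{2} = \left(23 - 8505\right)^{2} = \left(-8482\right)^{2} = 71944324$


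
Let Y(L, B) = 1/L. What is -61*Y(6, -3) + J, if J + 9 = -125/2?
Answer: -245/3 ≈ -81.667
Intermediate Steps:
J = -143/2 (J = -9 - 125/2 = -143/2 ≈ -71.500)
-61*Y(6, -3) + J = -61/6 - 143/2 = -245/3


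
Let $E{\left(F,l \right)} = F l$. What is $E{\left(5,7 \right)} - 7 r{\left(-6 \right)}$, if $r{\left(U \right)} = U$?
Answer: $77$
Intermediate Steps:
$E{\left(5,7 \right)} - 7 r{\left(-6 \right)} = 5 \cdot 7 - -42 = 35 + 42 = 77$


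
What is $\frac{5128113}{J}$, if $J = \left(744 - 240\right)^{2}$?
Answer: $\frac{1709371}{84672} \approx 20.188$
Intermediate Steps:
$J = 254016$ ($J = 504^{2} = 254016$)
$\frac{5128113}{J} = \frac{5128113}{254016} = 5128113 \cdot \frac{1}{254016} = \frac{1709371}{84672}$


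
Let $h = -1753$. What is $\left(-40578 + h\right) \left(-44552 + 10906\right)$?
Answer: $1424268826$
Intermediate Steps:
$\left(-40578 + h\right) \left(-44552 + 10906\right) = \left(-40578 - 1753\right) \left(-44552 + 10906\right) = \left(-42331\right) \left(-33646\right) = 1424268826$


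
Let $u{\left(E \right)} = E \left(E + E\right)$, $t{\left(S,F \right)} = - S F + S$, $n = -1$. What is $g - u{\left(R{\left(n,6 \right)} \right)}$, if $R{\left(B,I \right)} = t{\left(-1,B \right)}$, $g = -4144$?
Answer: $-4152$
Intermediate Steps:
$t{\left(S,F \right)} = S - F S$ ($t{\left(S,F \right)} = - F S + S = S - F S$)
$R{\left(B,I \right)} = -1 + B$ ($R{\left(B,I \right)} = - (1 - B) = -1 + B$)
$u{\left(E \right)} = 2 E^{2}$ ($u{\left(E \right)} = E 2 E = 2 E^{2}$)
$g - u{\left(R{\left(n,6 \right)} \right)} = -4144 - 2 \left(-1 - 1\right)^{2} = -4144 - 2 \left(-2\right)^{2} = -4144 - 2 \cdot 4 = -4144 - 8 = -4152$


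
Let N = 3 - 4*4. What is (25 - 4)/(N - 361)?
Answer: -21/374 ≈ -0.056150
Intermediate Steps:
N = -13 (N = 3 - 16 = -13)
(25 - 4)/(N - 361) = (25 - 4)/(-13 - 361) = 21/(-374) = 21*(-1/374) = -21/374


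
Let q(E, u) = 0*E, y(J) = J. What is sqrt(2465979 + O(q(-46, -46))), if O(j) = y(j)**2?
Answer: sqrt(2465979) ≈ 1570.3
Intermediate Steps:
q(E, u) = 0
O(j) = j**2
sqrt(2465979 + O(q(-46, -46))) = sqrt(2465979 + 0**2) = sqrt(2465979 + 0) = sqrt(2465979)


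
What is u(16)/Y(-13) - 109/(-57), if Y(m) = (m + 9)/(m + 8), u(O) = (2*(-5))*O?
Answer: -11291/57 ≈ -198.09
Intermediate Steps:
u(O) = -10*O
Y(m) = (9 + m)/(8 + m)
u(16)/Y(-13) - 109/(-57) = (-10*16)/(((9 - 13)/(8 - 13))) - 109/(-57) = -160/(-4/(-5)) - 109*(-1/57) = -160/((-1/5*(-4))) + 109/57 = -160/4/5 + 109/57 = -160*5/4 + 109/57 = -200 + 109/57 = -11291/57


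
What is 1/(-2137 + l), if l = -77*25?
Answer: -1/4062 ≈ -0.00024618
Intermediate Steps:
l = -1925
1/(-2137 + l) = 1/(-2137 - 1925) = 1/(-4062) = -1/4062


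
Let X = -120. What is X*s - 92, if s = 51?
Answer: -6212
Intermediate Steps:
X*s - 92 = -120*51 - 92 = -6120 - 92 = -6212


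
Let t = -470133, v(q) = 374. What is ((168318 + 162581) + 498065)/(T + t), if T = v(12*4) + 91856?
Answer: -828964/377903 ≈ -2.1936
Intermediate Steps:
T = 92230 (T = 374 + 91856 = 92230)
((168318 + 162581) + 498065)/(T + t) = ((168318 + 162581) + 498065)/(92230 - 470133) = (330899 + 498065)/(-377903) = 828964*(-1/377903) = -828964/377903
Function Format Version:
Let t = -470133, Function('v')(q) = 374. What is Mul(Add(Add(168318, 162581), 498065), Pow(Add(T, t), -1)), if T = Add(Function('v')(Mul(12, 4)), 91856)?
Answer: Rational(-828964, 377903) ≈ -2.1936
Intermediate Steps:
T = 92230 (T = Add(374, 91856) = 92230)
Mul(Add(Add(168318, 162581), 498065), Pow(Add(T, t), -1)) = Mul(Add(Add(168318, 162581), 498065), Pow(Add(92230, -470133), -1)) = Mul(Add(330899, 498065), Pow(-377903, -1)) = Mul(828964, Rational(-1, 377903)) = Rational(-828964, 377903)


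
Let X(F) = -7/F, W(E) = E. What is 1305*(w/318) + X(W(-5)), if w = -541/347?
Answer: -919201/183910 ≈ -4.9981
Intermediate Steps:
w = -541/347 (w = -541*1/347 = -541/347 ≈ -1.5591)
1305*(w/318) + X(W(-5)) = 1305*(-541/347/318) - 7/(-5) = 1305*(-541/347*1/318) - 7*(-⅕) = 1305*(-541/110346) + 7/5 = -235335/36782 + 7/5 = -919201/183910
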